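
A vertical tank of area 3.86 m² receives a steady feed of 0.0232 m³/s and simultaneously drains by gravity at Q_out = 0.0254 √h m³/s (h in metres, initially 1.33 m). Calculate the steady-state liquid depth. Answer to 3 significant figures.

0.834 m

Level balance: A dh/dt = 0.0232 − 0.0254 √h. Setting dh/dt = 0:
Q_in = 0.0254 √h_ss ⇒ √h_ss = 0.0232/0.0254 = 0.91339.
h_ss = 0.91339² = 0.83427 m. (Since h₀ = 1.33 m > h_ss, the level will fall toward this value.)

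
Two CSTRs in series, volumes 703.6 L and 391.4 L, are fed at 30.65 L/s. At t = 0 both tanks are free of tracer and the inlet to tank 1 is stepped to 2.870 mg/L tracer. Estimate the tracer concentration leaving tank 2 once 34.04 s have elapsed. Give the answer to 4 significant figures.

1.652 mg/L

Each tank obeys Vᵢ dCᵢ/dt = Q(Cᵢ₋₁ − Cᵢ), so τᵢ = Vᵢ/Q.
τ₁ = 703.6/30.65 = 22.9560 s; τ₂ = 391.4/30.65 = 12.7700 s.
Tank 1: C₁ = C_in(1 − e^(−t/τ₁)). Tank 2 (τ₁ ≠ τ₂): C₂ = C_in[1 − (τ₁ e^(−t/τ₁) − τ₂ e^(−t/τ₂))/(τ₁ − τ₂)].
At t = 34.04: e^(−t/τ₁) = 0.226992, e^(−t/τ₂) = 0.0695558.
C₂ = 2.870·[1 − (22.9560·0.226992 − 12.7700·0.0695558)/(10.1860)] = 2.870·0.575632 = 1.65207 mg/L.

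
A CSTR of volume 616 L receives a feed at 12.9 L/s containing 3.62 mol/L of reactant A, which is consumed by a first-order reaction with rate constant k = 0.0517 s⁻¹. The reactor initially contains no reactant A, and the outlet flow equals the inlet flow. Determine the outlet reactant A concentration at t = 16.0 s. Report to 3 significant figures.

Accumulation = in − out − consumed: V dC/dt = Q C_in − Q C − k V C.
dC/dt = (Q/V) C_in − (Q/V + k) C; effective rate a = Q/V + k = 0.020942 + 0.0517 = 0.072642 s⁻¹.
C_ss = Q C_in/(Q + kV) = 1.0436 mol/L; C(t) = C_ss + (C₀ − C_ss) e^(−a t).
C(16.0) = 1.0436 + (-1.0436)·e^(−0.072642·16.0) = 1.0436 + (-1.0436)·0.31278 = 0.71718 mol/L.

0.717 mol/L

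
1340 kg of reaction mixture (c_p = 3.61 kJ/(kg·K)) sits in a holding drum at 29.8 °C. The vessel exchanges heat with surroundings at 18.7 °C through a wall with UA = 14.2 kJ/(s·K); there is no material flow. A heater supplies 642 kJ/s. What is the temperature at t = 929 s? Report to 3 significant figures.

61.7 °C

M c_p dT/dt = −UA(T − T_amb) + Q̇.
dT/dt = (T_ss − T)/τ with T_ss = T_amb + Q̇/UA = 18.7 + 642/14.2 = 63.911 °C, τ = M c_p/UA = 1340·3.61/14.2 = 340.66 s.
This is linear first-order; T(t) = T_ss + (T₀ − T_ss) e^(−t/τ).
T(929) = 63.911 + (-34.111)·0.065412 = 61.680 °C.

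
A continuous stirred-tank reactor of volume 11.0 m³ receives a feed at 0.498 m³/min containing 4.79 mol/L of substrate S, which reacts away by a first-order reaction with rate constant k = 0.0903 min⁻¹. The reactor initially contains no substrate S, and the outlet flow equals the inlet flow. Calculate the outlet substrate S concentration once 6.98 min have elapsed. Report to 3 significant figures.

Species balance: V dC/dt = Q C_in − Q C − k V C.
This is linear with rate a = Q/V + k = 0.13557 min⁻¹.
C_ss = Q C_in/(Q + kV) = 1.5996 mol/L; C(t) = C_ss + (C₀ − C_ss) e^(−a t).
C(6.98) = 1.5996 + (-1.5996)·e^(−0.13557·6.98) = 1.5996 + (-1.5996)·0.38818 = 0.97865 mol/L.

0.979 mol/L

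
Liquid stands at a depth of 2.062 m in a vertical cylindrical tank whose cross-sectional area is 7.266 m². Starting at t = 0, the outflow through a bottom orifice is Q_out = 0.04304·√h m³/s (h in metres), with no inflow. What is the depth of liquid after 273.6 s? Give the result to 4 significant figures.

0.3914 m

A dh/dt = −Q_out = −0.04304 √h.
Separate and integrate: 2(√h − √h₀) = −(0.04304/A) t.
√h = √2.062 − 0.04304·273.6/(2·7.266) = 1.43597 − 0.810332 = 0.625635.
h = 0.625635² = 0.391419 m.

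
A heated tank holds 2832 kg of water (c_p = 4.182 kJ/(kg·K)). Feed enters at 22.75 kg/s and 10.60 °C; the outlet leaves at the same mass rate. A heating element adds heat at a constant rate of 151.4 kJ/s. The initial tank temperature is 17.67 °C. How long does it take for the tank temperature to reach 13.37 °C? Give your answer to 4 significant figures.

191.3 s

M c_p dT/dt = ṁ c_p (T_in − T) + Q̇.
τ = M/ṁ = 124.484 s; T_ss = T_in + Q̇/(ṁ c_p) = 12.1913 °C.
T(t) = T_ss + (T₀ − T_ss) e^(−t/τ). Set T = 13.37:
e^(−t/τ) = (13.37 − 12.1913)/(17.67 − 12.1913) = 0.215138
t = −124.484 · ln(0.215138) = 191.266 s.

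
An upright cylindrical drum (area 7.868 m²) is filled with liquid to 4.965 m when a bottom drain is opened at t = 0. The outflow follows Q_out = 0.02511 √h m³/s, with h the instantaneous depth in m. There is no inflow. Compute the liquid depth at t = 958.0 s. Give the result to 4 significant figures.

Accumulation of liquid (constant cross-section A): A dh/dt = −0.02511 √h.
∫ h^(−1/2) dh = −(0.02511/A) ∫ dt, giving 2√h = 2√h₀ − (0.02511/A) t.
√h = √4.965 − 0.02511·958.0/(2·7.868) = 2.22823 − 1.52868 = 0.699543.
h = 0.699543² = 0.489361 m.

0.4894 m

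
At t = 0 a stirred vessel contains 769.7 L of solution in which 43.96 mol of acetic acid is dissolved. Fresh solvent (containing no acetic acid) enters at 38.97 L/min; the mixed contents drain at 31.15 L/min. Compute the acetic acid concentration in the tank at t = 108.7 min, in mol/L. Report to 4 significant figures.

0.001401 mol/L

Let m(t) be the amount of acetic acid. Volume: V(t) = V₀ + (Q_in − Q_out) t = 769.7 + 7.82000 t; V(108.7) = 1619.73 L.
Solute balance: dm/dt = 0 − Q_out C = −Q_out m/V(t).
dm/m = −Q_out dt/(V₀ + 7.82000 t); integrating gives ln(m/m₀) = −(Q_out/(Q_in−Q_out)) ln(V/V₀).
m = m₀ (V₀/V)^(Q_out/(Q_in−Q_out)) = 43.96 × (769.7/1619.73)^(3.98338) = 2.26955 mol.
C = m/V = 2.26955/1619.73 = 0.00140119 mol/L.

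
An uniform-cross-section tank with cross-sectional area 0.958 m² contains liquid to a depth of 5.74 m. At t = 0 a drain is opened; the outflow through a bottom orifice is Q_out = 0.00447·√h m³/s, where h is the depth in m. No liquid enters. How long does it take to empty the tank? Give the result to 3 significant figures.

Mass balance (ρ constant): A dh/dt = −0.00447 √h.
Separate and integrate: 2(√h − √h₀) = −(0.00447/A) t.
Set h = 0: 2√h₀ = (0.00447/A) t_empty ⇒ t_empty = 2A√h₀/0.00447.
t_empty = 2·0.958·√5.74/0.00447 = 1.9160·2.3958/0.00447 = 1026.9 s.

1030 s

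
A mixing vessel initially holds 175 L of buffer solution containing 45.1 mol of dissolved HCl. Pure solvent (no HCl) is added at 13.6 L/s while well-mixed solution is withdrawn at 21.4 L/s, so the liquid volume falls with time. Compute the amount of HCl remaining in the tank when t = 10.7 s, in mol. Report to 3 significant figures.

Let m(t) be the amount of HCl. Volume: V(t) = V₀ + (Q_in − Q_out) t = 175 − 7.8000 t; V(10.7) = 91.540 L.
Species balance (pure solvent in): dm/dt = −Q_out · m/V(t).
Separate: dm/m = −Q_out dt/V(t) ⇒ ln(m/m₀) = −(Q_out/(Q_in−Q_out)) ln(V/V₀).
m = m₀ (V₀/V)^(Q_out/(Q_in−Q_out)) = 45.1 × (175/91.540)^(-2.7436) = 7.6218 mol.

7.62 mol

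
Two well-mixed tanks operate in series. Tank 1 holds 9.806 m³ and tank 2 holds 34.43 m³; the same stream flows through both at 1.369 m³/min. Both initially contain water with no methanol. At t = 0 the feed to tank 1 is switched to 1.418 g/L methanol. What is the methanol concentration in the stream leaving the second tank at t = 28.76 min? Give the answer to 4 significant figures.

Each tank obeys Vᵢ dCᵢ/dt = Q(Cᵢ₋₁ − Cᵢ), so τᵢ = Vᵢ/Q.
τ₁ = 9.806/1.369 = 7.16289 min; τ₂ = 34.43/1.369 = 25.1497 min.
Solving the cascade with C₁(0)=C₂(0)=0 gives C₂(t) = C_in[1 − (τ₁ e^(−t/τ₁) − τ₂ e^(−t/τ₂))/(τ₁ − τ₂)].
At t = 28.76: e^(−t/τ₁) = 0.0180405, e^(−t/τ₂) = 0.318686.
C₂ = 1.418·[1 − (7.16289·0.0180405 − 25.1497·0.318686)/(-17.9869)] = 1.418·0.561589 = 0.796333 g/L.

0.7963 g/L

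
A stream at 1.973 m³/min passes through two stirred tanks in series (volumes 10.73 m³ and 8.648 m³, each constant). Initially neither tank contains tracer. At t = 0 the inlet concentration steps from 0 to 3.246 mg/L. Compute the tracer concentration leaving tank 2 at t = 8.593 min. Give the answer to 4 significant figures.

1.699 mg/L

Each tank obeys Vᵢ dCᵢ/dt = Q(Cᵢ₋₁ − Cᵢ), so τᵢ = Vᵢ/Q.
τ₁ = 10.73/1.973 = 5.43842 min; τ₂ = 8.648/1.973 = 4.38317 min.
Solving the cascade with C₁(0)=C₂(0)=0 gives C₂(t) = C_in[1 − (τ₁ e^(−t/τ₁) − τ₂ e^(−t/τ₂))/(τ₁ − τ₂)].
At t = 8.593: e^(−t/τ₁) = 0.205964, e^(−t/τ₂) = 0.140795.
C₂ = 3.246·[1 − (5.43842·0.205964 − 4.38317·0.140795)/(1.05525)] = 3.246·0.523344 = 1.69877 mg/L.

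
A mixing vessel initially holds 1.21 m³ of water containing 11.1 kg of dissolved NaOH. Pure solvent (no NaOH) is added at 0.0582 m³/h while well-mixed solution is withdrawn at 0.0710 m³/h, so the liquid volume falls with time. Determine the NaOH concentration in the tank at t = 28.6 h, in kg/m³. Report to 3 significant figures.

1.78 kg/m³

Let m(t) be the amount of NaOH. Volume: V(t) = V₀ + (Q_in − Q_out) t = 1.21 − 0.012800 t; V(28.6) = 0.84392 m³.
Solute balance: dm/dt = 0 − Q_out C = −Q_out m/V(t).
dm/m = −Q_out dt/(V₀ − 0.012800 t); integrating gives ln(m/m₀) = −(Q_out/(Q_in−Q_out)) ln(V/V₀).
m = m₀ (V₀/V)^(Q_out/(Q_in−Q_out)) = 11.1 × (1.21/0.84392)^(-5.5469) = 1.5043 kg.
C = m/V = 1.5043/0.84392 = 1.7825 kg/m³.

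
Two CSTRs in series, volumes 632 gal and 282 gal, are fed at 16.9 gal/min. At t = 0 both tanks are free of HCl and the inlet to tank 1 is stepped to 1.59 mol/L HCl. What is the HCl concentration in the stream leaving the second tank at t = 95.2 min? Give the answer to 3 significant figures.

1.37 mol/L

Each tank obeys Vᵢ dCᵢ/dt = Q(Cᵢ₋₁ − Cᵢ), so τᵢ = Vᵢ/Q.
τ₁ = 632/16.9 = 37.396 min; τ₂ = 282/16.9 = 16.686 min.
Tank 1: C₁ = C_in(1 − e^(−t/τ₁)). Tank 2 (τ₁ ≠ τ₂): C₂ = C_in[1 − (τ₁ e^(−t/τ₁) − τ₂ e^(−t/τ₂))/(τ₁ − τ₂)].
At t = 95.2: e^(−t/τ₁) = 0.078418, e^(−t/τ₂) = 0.0033285.
C₂ = 1.59·[1 − (37.396·0.078418 − 16.686·0.0033285)/(20.710)] = 1.59·0.86108 = 1.3691 mol/L.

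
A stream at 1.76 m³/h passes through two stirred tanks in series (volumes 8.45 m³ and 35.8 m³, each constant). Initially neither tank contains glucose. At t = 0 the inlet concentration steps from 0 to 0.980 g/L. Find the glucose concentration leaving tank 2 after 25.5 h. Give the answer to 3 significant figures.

0.615 g/L

Time constants: τᵢ = Vᵢ/Q for each well-mixed tank.
τ₁ = 8.45/1.76 = 4.8011 h; τ₂ = 35.8/1.76 = 20.341 h.
Solving the cascade with C₁(0)=C₂(0)=0 gives C₂(t) = C_in[1 − (τ₁ e^(−t/τ₁) − τ₂ e^(−t/τ₂))/(τ₁ − τ₂)].
At t = 25.5: e^(−t/τ₁) = 0.0049358, e^(−t/τ₂) = 0.28547.
C₂ = 0.980·[1 − (4.8011·0.0049358 − 20.341·0.28547)/(-15.540)] = 0.980·0.62786 = 0.61530 g/L.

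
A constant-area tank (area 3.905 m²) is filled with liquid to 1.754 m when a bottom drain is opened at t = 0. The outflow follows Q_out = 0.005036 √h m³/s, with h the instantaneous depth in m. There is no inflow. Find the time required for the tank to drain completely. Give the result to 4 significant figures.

2054 s

Mass balance (ρ constant): A dh/dt = −0.005036 √h.
This is separable: 2 d(√h)/dt = −0.005036/A, so √h = √h₀ − (0.005036/(2A)) t.
Set h = 0: 2√h₀ = (0.005036/A) t_empty ⇒ t_empty = 2A√h₀/0.005036.
t_empty = 2·3.905·√1.754/0.005036 = 7.81000·1.32439/0.005036 = 2053.90 s.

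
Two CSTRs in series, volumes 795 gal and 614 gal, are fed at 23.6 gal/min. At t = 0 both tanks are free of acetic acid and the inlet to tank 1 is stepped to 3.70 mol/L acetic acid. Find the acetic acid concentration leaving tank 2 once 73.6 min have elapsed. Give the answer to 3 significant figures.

Each tank obeys Vᵢ dCᵢ/dt = Q(Cᵢ₋₁ − Cᵢ), so τᵢ = Vᵢ/Q.
τ₁ = 795/23.6 = 33.686 min; τ₂ = 614/23.6 = 26.017 min.
Solving the cascade with C₁(0)=C₂(0)=0 gives C₂(t) = C_in[1 − (τ₁ e^(−t/τ₁) − τ₂ e^(−t/τ₂))/(τ₁ − τ₂)].
At t = 73.6: e^(−t/τ₁) = 0.11249, e^(−t/τ₂) = 0.059076.
C₂ = 3.70·[1 − (33.686·0.11249 − 26.017·0.059076)/(7.6695)] = 3.70·0.70630 = 2.6133 mol/L.

2.61 mol/L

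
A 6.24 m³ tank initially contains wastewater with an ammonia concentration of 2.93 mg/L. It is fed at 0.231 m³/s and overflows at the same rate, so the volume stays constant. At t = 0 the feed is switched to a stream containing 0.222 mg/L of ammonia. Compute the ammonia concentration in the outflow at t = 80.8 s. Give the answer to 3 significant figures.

Species balance on the tank: V dC/dt = Q(C_in − C).
Time constant τ = V/Q = 6.24/0.231 = 27.013 s.
This is linear first-order; C(t) = C_in + (C₀ − C_in) e^(−t/τ).
C(80.8) = 0.222 + (2.93 − 0.222)·e^(−80.8/27.013) = 0.222 + (2.7080)·0.050229 = 0.35802 mg/L.

0.358 mg/L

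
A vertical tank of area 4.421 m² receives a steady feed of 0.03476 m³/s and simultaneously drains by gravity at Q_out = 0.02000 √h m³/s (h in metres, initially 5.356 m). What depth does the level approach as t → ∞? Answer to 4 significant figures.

Level balance: A dh/dt = 0.03476 − 0.02000 √h. Setting dh/dt = 0:
Q_in = 0.02000 √h_ss ⇒ √h_ss = 0.03476/0.02000 = 1.73800.
h_ss = 1.73800² = 3.02064 m. (Since h₀ = 5.356 m > h_ss, the level will fall toward this value.)

3.021 m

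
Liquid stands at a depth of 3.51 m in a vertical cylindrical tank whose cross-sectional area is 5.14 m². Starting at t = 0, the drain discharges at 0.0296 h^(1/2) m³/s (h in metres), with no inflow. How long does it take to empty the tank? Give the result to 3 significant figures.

651 s

Unsteady balance on liquid volume: A dh/dt = −0.0296 √h.
Separate and integrate: 2(√h − √h₀) = −(0.0296/A) t.
Tank is empty when √h = 0: t_empty = 2A√h₀/0.0296.
t_empty = 2·5.14·√3.51/0.0296 = 10.280·1.8735/0.0296 = 650.66 s.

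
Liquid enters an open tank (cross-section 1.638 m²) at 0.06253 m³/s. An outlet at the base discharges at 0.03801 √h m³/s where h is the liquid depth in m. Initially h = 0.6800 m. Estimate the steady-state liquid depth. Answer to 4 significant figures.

2.706 m

Level balance: A dh/dt = 0.06253 − 0.03801 √h. Setting dh/dt = 0:
Q_in = 0.03801 √h_ss ⇒ √h_ss = 0.06253/0.03801 = 1.64509.
h_ss = 1.64509² = 2.70633 m. (Since h₀ = 0.6800 m < h_ss, the level will rise toward this value.)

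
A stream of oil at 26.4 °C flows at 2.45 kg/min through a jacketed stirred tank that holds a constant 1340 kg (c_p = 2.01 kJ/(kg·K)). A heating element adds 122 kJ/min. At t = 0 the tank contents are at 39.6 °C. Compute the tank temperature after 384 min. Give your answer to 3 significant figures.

M c_p dT/dt = ṁ c_p (T_in − T) + Q̇.
Rearrange: dT/dt = (T_ss − T)/τ with τ = M/ṁ = 546.94 min and T_ss = T_in + Q̇/(ṁ c_p) = 51.174 °C.
This is linear first-order; T(t) = T_ss + (T₀ − T_ss) e^(−t/τ).
T(384) = 51.174 + (-11.574)·e^(−384/546.94) = 51.174 + (-11.574)·0.49555 = 45.439 °C.

45.4 °C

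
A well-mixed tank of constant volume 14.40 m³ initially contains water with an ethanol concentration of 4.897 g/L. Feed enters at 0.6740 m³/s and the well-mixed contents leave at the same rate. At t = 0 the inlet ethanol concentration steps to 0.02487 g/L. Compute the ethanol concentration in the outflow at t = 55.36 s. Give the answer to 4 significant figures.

0.3900 g/L

Species balance on the tank: V dC/dt = Q(C_in − C).
Time constant τ = V/Q = 14.40/0.6740 = 21.3650 s.
This is linear first-order; C(t) = C_in + (C₀ − C_in) e^(−t/τ).
C(55.36) = 0.02487 + (4.897 − 0.02487)·e^(−55.36/21.3650) = 0.02487 + (4.87213)·0.0749334 = 0.389955 g/L.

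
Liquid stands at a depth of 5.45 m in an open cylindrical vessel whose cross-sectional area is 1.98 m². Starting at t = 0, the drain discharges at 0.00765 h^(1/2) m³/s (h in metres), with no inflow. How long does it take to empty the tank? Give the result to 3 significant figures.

Accumulation of liquid (constant cross-section A): A dh/dt = −0.00765 √h.
∫ h^(−1/2) dh = −(0.00765/A) ∫ dt, giving 2√h = 2√h₀ − (0.00765/A) t.
Tank is empty when √h = 0: t_empty = 2A√h₀/0.00765.
t_empty = 2·1.98·√5.45/0.00765 = 3.9600·2.3345/0.00765 = 1208.5 s.

1210 s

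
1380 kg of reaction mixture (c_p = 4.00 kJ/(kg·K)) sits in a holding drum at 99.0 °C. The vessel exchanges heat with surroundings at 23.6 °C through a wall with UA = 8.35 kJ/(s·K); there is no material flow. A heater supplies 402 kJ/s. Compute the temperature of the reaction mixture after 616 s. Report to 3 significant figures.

82.5 °C

Unsteady energy balance on the tank contents: M c_p dT/dt = −UA(T − T_amb) + Q̇.
dT/dt = (T_ss − T)/τ with T_ss = T_amb + Q̇/UA = 23.6 + 402/8.35 = 71.744 °C, τ = M c_p/UA = 1380·4.00/8.35 = 661.08 s.
T approaches T_ss exponentially: T(t) = T_ss + (T₀ − T_ss) e^(−t/τ).
T(616) = 71.744 + (27.256)·0.39384 = 82.478 °C.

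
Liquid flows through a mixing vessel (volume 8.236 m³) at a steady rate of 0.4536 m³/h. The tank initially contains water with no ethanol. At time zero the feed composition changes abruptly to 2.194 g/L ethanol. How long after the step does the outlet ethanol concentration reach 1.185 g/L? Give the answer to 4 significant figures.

Unsteady species balance (constant V, well mixed): V dC/dt = Q(C_in − C), so τ = V/Q = 18.1570 h.
C(t) = C_in + (C₀ − C_in) e^(−t/τ). Set C = 1.185 and solve for t:
e^(−t/τ) = (C − C_in)/(C₀ − C_in) = (1.185 − 2.194)/(0 − 2.194) = 0.459891
t = −τ ln(…) = 18.1570 × 0.776767 = 14.1037 h.

14.10 h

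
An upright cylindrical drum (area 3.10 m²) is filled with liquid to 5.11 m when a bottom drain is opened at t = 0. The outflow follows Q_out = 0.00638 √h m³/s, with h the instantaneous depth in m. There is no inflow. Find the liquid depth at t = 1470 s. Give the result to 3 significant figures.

Unsteady balance on liquid volume: A dh/dt = −0.00638 √h.
Separate and integrate: 2(√h − √h₀) = −(0.00638/A) t.
√h = √5.11 − 0.00638·1470/(2·3.10) = 2.2605 − 1.5127 = 0.74785.
h = 0.74785² = 0.55928 m.

0.559 m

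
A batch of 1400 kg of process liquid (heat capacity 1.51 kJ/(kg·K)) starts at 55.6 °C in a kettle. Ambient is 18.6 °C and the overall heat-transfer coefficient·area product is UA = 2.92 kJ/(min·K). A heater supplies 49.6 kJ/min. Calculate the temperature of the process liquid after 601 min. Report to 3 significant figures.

44.3 °C

Lumped-capacitance energy balance: M c_p dT/dt = UA(T_amb − T) + Q̇.
dT/dt = (T_ss − T)/τ with T_ss = T_amb + Q̇/UA = 18.6 + 49.6/2.92 = 35.586 °C, τ = M c_p/UA = 1400·1.51/2.92 = 723.97 min.
This is linear first-order; T(t) = T_ss + (T₀ − T_ss) e^(−t/τ).
T(601) = 35.586 + (20.014)·0.43599 = 44.312 °C.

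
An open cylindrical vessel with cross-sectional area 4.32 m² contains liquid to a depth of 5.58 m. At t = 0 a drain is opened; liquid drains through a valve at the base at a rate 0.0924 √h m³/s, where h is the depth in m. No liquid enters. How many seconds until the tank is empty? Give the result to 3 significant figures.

Unsteady balance on liquid volume: A dh/dt = −0.0924 √h.
∫ h^(−1/2) dh = −(0.0924/A) ∫ dt, giving 2√h = 2√h₀ − (0.0924/A) t.
Tank is empty when √h = 0: t_empty = 2A√h₀/0.0924.
t_empty = 2·4.32·√5.58/0.0924 = 8.6400·2.3622/0.0924 = 220.88 s.

221 s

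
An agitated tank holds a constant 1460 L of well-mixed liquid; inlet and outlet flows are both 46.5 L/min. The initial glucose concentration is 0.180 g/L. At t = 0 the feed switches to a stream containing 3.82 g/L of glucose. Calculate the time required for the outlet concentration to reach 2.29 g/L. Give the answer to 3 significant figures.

27.2 min

Species balance: V dC/dt = Q(C_in − C) ⇒ τ = V/Q = 31.398 min.
C(t) = C_in + (C₀ − C_in) e^(−t/τ). Set C = 2.29 and solve for t:
e^(−t/τ) = (C − C_in)/(C₀ − C_in) = (2.29 − 3.82)/(0.180 − 3.82) = 0.42033
t = −τ ln(…) = 31.398 × 0.86672 = 27.213 min.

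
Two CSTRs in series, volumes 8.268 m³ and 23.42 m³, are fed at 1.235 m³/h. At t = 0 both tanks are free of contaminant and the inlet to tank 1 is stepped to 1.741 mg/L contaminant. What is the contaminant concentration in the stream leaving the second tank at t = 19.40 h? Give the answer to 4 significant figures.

0.8259 mg/L

Time constants: τᵢ = Vᵢ/Q for each well-mixed tank.
τ₁ = 8.268/1.235 = 6.69474 h; τ₂ = 23.42/1.235 = 18.9636 h.
Tank 1: C₁ = C_in(1 − e^(−t/τ₁)). Tank 2 (τ₁ ≠ τ₂): C₂ = C_in[1 − (τ₁ e^(−t/τ₁) − τ₂ e^(−t/τ₂))/(τ₁ − τ₂)].
At t = 19.40: e^(−t/τ₁) = 0.0551445, e^(−t/τ₂) = 0.359510.
C₂ = 1.741·[1 − (6.69474·0.0551445 − 18.9636·0.359510)/(-12.2688)] = 1.741·0.474407 = 0.825943 mg/L.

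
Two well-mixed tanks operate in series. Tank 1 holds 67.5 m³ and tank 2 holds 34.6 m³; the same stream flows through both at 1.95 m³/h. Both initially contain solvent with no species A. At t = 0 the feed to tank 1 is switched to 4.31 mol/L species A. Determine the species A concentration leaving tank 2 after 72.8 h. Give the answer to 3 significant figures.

3.31 mol/L

Species balance on tank i: dCᵢ/dt = (Cᵢ₋₁ − Cᵢ)/τᵢ with τᵢ = Vᵢ/Q.
τ₁ = 67.5/1.95 = 34.615 h; τ₂ = 34.6/1.95 = 17.744 h.
Solving the cascade with C₁(0)=C₂(0)=0 gives C₂(t) = C_in[1 − (τ₁ e^(−t/τ₁) − τ₂ e^(−t/τ₂))/(τ₁ − τ₂)].
At t = 72.8: e^(−t/τ₁) = 0.12208, e^(−t/τ₂) = 0.016525.
C₂ = 4.31·[1 − (34.615·0.12208 − 17.744·0.016525)/(16.872)] = 4.31·0.76692 = 3.3054 mol/L.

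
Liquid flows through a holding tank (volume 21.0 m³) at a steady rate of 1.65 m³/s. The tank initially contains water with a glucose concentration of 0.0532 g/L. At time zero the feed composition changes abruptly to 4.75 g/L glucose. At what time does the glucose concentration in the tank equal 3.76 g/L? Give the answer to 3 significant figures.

19.8 s

Species balance: V dC/dt = Q(C_in − C) ⇒ τ = V/Q = 12.727 s.
C(t) = C_in + (C₀ − C_in) e^(−t/τ). Set C = 3.76 and solve for t:
e^(−t/τ) = (C − C_in)/(C₀ − C_in) = (3.76 − 4.75)/(0.0532 − 4.75) = 0.21078
t = −τ ln(…) = 12.727 × 1.5569 = 19.815 s.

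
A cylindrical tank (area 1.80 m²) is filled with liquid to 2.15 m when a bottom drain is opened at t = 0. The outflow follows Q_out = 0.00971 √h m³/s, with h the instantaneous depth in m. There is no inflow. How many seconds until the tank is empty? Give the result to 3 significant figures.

A dh/dt = −Q_out = −0.00971 √h.
Separate and integrate: 2(√h − √h₀) = −(0.00971/A) t.
Tank is empty when √h = 0: t_empty = 2A√h₀/0.00971.
t_empty = 2·1.80·√2.15/0.00971 = 3.6000·1.4663/0.00971 = 543.63 s.

544 s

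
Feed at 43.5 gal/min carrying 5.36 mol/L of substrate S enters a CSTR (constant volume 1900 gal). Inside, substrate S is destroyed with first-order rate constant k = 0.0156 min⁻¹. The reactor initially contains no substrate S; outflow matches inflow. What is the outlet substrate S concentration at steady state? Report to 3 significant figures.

Species balance: V dC/dt = Q C_in − Q C − k V C.
At steady state: 0 = Q C_in − (Q + kV) C_ss, so C_ss = Q C_in/(Q + kV).
C_ss = 43.5·5.36/(43.5 + 0.0156·1900) = 233.16/73.140 = 3.1879 mol/L.

3.19 mol/L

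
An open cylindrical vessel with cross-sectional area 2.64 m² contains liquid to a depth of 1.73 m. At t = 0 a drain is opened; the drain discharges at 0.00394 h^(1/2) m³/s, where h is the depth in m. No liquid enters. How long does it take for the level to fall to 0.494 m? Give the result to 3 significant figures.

Volume balance on the tank: A dh/dt = −0.00394 √h.
This is separable: 2 d(√h)/dt = −0.00394/A, so √h = √h₀ − (0.00394/(2A)) t.
t = 2A(√h₀ − √h)/0.00394 = 2·2.64·(√1.73 − √0.494)/0.00394
  = 5.2800 × (1.3153 − 0.70285) / 0.00394 = 820.74 s.

821 s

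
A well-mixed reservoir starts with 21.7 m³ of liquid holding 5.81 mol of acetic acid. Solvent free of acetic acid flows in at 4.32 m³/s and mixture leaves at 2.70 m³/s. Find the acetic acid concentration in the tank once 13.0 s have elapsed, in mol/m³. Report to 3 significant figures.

Let m(t) be the amount of acetic acid. Volume: V(t) = V₀ + (Q_in − Q_out) t = 21.7 + 1.6200 t; V(13.0) = 42.760 m³.
Species balance (pure solvent in): dm/dt = −Q_out · m/V(t).
dm/m = −Q_out dt/(V₀ + 1.6200 t); integrating gives ln(m/m₀) = −(Q_out/(Q_in−Q_out)) ln(V/V₀).
m = m₀ (V₀/V)^(Q_out/(Q_in−Q_out)) = 5.81 × (21.7/42.760)^(1.6667) = 1.8759 mol.
C = m/V = 1.8759/42.760 = 0.043871 mol/m³.

0.0439 mol/m³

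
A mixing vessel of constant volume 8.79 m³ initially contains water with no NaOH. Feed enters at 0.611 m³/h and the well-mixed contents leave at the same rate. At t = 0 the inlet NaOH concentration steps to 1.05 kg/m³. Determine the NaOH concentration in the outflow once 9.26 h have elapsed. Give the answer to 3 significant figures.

0.498 kg/m³

Accumulation = in − out for the solute gives V dC/dt = Q(C_in − C).
Time constant τ = V/Q = 8.79/0.611 = 14.386 h.
C approaches C_in exponentially: C(t) = C_in + (C₀ − C_in) e^(−t/τ).
C(9.26) = 1.05 + (0 − 1.05)·e^(−9.26/14.386) = 1.05 + (-1.0500)·0.52536 = 0.49837 kg/m³.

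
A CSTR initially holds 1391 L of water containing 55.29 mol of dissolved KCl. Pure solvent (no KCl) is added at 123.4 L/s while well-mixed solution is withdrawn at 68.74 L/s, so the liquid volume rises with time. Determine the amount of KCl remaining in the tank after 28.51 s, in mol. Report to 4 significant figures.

21.49 mol

Total volume: dV/dt = Q_in − Q_out = 54.6600 L/s, so V(t) = 1391 + 54.6600 t and V(28.51) = 2949.36 L.
No KCl enters, so dm/dt = −Q_out · (m/V).
dm/m = −Q_out dt/(V₀ + 54.6600 t); integrating gives ln(m/m₀) = −(Q_out/(Q_in−Q_out)) ln(V/V₀).
m = m₀ (V₀/V)^(Q_out/(Q_in−Q_out)) = 55.29 × (1391/2949.36)^(1.25759) = 21.4866 mol.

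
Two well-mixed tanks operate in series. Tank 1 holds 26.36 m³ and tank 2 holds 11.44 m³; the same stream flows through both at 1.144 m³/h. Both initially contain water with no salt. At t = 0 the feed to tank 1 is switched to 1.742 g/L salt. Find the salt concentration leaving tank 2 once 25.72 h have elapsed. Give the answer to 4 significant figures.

0.8360 g/L

Species balance on tank i: dCᵢ/dt = (Cᵢ₋₁ − Cᵢ)/τᵢ with τᵢ = Vᵢ/Q.
τ₁ = 26.36/1.144 = 23.0420 h; τ₂ = 11.44/1.144 = 10.0000 h.
Solving the cascade with C₁(0)=C₂(0)=0 gives C₂(t) = C_in[1 − (τ₁ e^(−t/τ₁) − τ₂ e^(−t/τ₂))/(τ₁ − τ₂)].
At t = 25.72: e^(−t/τ₁) = 0.327514, e^(−t/τ₂) = 0.0763826.
C₂ = 1.742·[1 − (23.0420·0.327514 − 10.0000·0.0763826)/(13.0420)] = 1.742·0.479930 = 0.836037 g/L.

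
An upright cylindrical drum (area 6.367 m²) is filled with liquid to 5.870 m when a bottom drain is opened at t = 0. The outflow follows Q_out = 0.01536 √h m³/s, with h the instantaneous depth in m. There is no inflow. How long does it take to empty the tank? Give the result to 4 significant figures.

2009 s

Volume balance on the tank: A dh/dt = −0.01536 √h.
∫ h^(−1/2) dh = −(0.01536/A) ∫ dt, giving 2√h = 2√h₀ − (0.01536/A) t.
Set h = 0: 2√h₀ = (0.01536/A) t_empty ⇒ t_empty = 2A√h₀/0.01536.
t_empty = 2·6.367·√5.870/0.01536 = 12.7340·2.42281/0.01536 = 2008.60 s.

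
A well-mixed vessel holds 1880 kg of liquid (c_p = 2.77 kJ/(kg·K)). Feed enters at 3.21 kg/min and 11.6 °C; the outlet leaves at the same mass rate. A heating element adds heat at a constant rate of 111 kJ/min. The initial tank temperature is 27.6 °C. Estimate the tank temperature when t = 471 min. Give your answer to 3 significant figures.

25.7 °C

M c_p dT/dt = ṁ c_p (T_in − T) + Q̇.
τ = M/ṁ = 585.67 min; T_ss = T_in + Q̇/(ṁ c_p) = 11.6 + 111/(3.21·2.77) = 24.084 °C.
T approaches T_ss exponentially: T(t) = T_ss + (T₀ − T_ss) e^(−t/τ).
T(471) = 24.084 + (3.5164)·e^(−471/585.67) = 24.084 + (3.5164)·0.44744 = 25.657 °C.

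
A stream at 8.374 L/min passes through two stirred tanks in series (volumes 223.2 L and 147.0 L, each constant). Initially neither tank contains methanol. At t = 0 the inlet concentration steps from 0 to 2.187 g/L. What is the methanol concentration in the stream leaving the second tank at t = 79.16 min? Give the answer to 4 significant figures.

1.905 g/L

Each tank obeys Vᵢ dCᵢ/dt = Q(Cᵢ₋₁ − Cᵢ), so τᵢ = Vᵢ/Q.
τ₁ = 223.2/8.374 = 26.6539 min; τ₂ = 147.0/8.374 = 17.5543 min.
Tank 1: C₁ = C_in(1 − e^(−t/τ₁)). Tank 2 (τ₁ ≠ τ₂): C₂ = C_in[1 − (τ₁ e^(−t/τ₁) − τ₂ e^(−t/τ₂))/(τ₁ − τ₂)].
At t = 79.16: e^(−t/τ₁) = 0.0513075, e^(−t/τ₂) = 0.0110048.
C₂ = 2.187·[1 − (26.6539·0.0513075 − 17.5543·0.0110048)/(9.09959)] = 2.187·0.870943 = 1.90475 g/L.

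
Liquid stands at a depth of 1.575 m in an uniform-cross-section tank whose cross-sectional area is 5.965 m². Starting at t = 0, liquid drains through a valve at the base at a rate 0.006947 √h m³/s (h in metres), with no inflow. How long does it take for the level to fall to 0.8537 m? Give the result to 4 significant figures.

With no inflow, A dh/dt = −0.006947 √h.
This is separable: 2 d(√h)/dt = −0.006947/A, so √h = √h₀ − (0.006947/(2A)) t.
t = 2A(√h₀ − √h)/0.006947 = 2·5.965·(√1.575 − √0.8537)/0.006947
  = 11.9300 × (1.25499 − 0.923959) / 0.006947 = 568.476 s.

568.5 s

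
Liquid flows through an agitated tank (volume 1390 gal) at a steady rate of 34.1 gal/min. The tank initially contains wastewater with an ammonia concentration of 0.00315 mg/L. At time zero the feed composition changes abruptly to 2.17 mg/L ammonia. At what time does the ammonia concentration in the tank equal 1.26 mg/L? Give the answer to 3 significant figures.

Unsteady species balance (constant V, well mixed): V dC/dt = Q(C_in − C), so τ = V/Q = 40.762 min.
C(t) = C_in + (C₀ − C_in) e^(−t/τ). Set C = 1.26 and solve for t:
e^(−t/τ) = (C − C_in)/(C₀ − C_in) = (1.26 − 2.17)/(0.00315 − 2.17) = 0.41996
t = −τ ln(…) = 40.762 × 0.86759 = 35.365 min.

35.4 min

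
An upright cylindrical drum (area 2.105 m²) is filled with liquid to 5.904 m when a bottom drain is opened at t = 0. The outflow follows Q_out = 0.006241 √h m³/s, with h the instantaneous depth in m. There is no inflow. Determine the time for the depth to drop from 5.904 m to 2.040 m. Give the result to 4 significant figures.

A dh/dt = −Q_out = −0.006241 √h.
Separate and integrate: 2(√h − √h₀) = −(0.006241/A) t.
t = 2A(√h₀ − √h)/0.006241 = 2·2.105·(√5.904 − √2.040)/0.006241
  = 4.21000 × (2.42981 − 1.42829) / 0.006241 = 675.603 s.

675.6 s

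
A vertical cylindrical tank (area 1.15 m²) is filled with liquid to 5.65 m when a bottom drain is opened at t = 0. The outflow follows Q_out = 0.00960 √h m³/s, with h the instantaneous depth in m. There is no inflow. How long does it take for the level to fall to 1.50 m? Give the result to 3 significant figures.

A dh/dt = −Q_out = −0.00960 √h.
Separate and integrate: 2(√h − √h₀) = −(0.00960/A) t.
t = 2A(√h₀ − √h)/0.00960 = 2·1.15·(√5.65 − √1.50)/0.00960
  = 2.3000 × (2.3770 − 1.2247) / 0.00960 = 276.05 s.

276 s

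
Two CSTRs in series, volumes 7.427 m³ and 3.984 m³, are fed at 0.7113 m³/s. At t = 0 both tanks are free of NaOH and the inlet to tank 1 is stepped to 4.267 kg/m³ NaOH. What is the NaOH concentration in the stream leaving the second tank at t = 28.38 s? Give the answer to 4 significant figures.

Time constants: τᵢ = Vᵢ/Q for each well-mixed tank.
τ₁ = 7.427/0.7113 = 10.4414 s; τ₂ = 3.984/0.7113 = 5.60101 s.
Solving the cascade with C₁(0)=C₂(0)=0 gives C₂(t) = C_in[1 − (τ₁ e^(−t/τ₁) − τ₂ e^(−t/τ₂))/(τ₁ − τ₂)].
At t = 28.38: e^(−t/τ₁) = 0.0660057, e^(−t/τ₂) = 0.00630167.
C₂ = 4.267·[1 − (10.4414·0.0660057 − 5.60101·0.00630167)/(4.84043)] = 4.267·0.864909 = 3.69057 kg/m³.

3.691 kg/m³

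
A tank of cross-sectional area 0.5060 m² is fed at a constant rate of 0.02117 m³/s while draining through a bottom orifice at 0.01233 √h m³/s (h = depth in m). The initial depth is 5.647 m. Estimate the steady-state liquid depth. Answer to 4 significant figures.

A dh/dt = Q_in − 0.01233 √h. Steady state requires inflow = outflow:
Q_in = 0.01233 √h_ss ⇒ √h_ss = 0.02117/0.01233 = 1.71695.
h_ss = 1.71695² = 2.94792 m. (Since h₀ = 5.647 m > h_ss, the level will fall toward this value.)

2.948 m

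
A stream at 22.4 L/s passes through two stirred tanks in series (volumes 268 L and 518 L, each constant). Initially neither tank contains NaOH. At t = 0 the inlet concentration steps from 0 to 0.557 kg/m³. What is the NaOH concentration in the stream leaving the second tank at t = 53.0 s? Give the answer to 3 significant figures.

0.447 kg/m³

Each tank obeys Vᵢ dCᵢ/dt = Q(Cᵢ₋₁ − Cᵢ), so τᵢ = Vᵢ/Q.
τ₁ = 268/22.4 = 11.964 s; τ₂ = 518/22.4 = 23.125 s.
Solving the cascade with C₁(0)=C₂(0)=0 gives C₂(t) = C_in[1 − (τ₁ e^(−t/τ₁) − τ₂ e^(−t/τ₂))/(τ₁ − τ₂)].
At t = 53.0: e^(−t/τ₁) = 0.011916, e^(−t/τ₂) = 0.10108.
C₂ = 0.557·[1 − (11.964·0.011916 − 23.125·0.10108)/(-11.161)] = 0.557·0.80335 = 0.44746 kg/m³.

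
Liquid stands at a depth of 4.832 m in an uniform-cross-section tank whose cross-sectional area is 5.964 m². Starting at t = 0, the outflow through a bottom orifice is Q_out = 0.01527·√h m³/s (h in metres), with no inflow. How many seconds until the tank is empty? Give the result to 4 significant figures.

With no inflow, A dh/dt = −0.01527 √h.
Separate and integrate: 2(√h − √h₀) = −(0.01527/A) t.
Tank is empty when √h = 0: t_empty = 2A√h₀/0.01527.
t_empty = 2·5.964·√4.832/0.01527 = 11.9280·2.19818/0.01527 = 1717.09 s.

1717 s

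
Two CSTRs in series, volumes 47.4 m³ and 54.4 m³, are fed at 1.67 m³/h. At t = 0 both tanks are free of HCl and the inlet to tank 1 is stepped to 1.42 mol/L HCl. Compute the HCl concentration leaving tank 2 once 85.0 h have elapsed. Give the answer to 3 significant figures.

Time constants: τᵢ = Vᵢ/Q for each well-mixed tank.
τ₁ = 47.4/1.67 = 28.383 h; τ₂ = 54.4/1.67 = 32.575 h.
Tank 1: C₁ = C_in(1 − e^(−t/τ₁)). Tank 2 (τ₁ ≠ τ₂): C₂ = C_in[1 − (τ₁ e^(−t/τ₁) − τ₂ e^(−t/τ₂))/(τ₁ − τ₂)].
At t = 85.0: e^(−t/τ₁) = 0.050050, e^(−t/τ₂) = 0.073581.
C₂ = 1.42·[1 − (28.383·0.050050 − 32.575·0.073581)/(-4.1916)] = 1.42·0.76709 = 1.0893 mol/L.

1.09 mol/L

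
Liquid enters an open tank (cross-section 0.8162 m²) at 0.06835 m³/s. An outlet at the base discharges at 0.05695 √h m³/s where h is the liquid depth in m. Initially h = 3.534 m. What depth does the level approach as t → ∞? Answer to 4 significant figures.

Level balance: A dh/dt = 0.06835 − 0.05695 √h. Setting dh/dt = 0:
Q_in = 0.05695 √h_ss ⇒ √h_ss = 0.06835/0.05695 = 1.20018.
h_ss = 1.20018² = 1.44042 m. (Since h₀ = 3.534 m > h_ss, the level will fall toward this value.)

1.440 m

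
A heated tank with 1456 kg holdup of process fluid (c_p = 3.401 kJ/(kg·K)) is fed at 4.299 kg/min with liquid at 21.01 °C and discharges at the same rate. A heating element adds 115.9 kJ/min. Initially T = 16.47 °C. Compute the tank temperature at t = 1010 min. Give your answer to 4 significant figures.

M c_p dT/dt = ṁ c_p (T_in − T) + Q̇.
τ = M/ṁ = 338.683 min; T_ss = T_in + Q̇/(ṁ c_p) = 21.01 + 115.9/(4.299·3.401) = 28.9370 °C.
This is linear first-order; T(t) = T_ss + (T₀ − T_ss) e^(−t/τ).
T(1010) = 28.9370 + (-12.4670)·e^(−1010/338.683) = 28.9370 + (-12.4670)·0.0506845 = 28.3051 °C.

28.31 °C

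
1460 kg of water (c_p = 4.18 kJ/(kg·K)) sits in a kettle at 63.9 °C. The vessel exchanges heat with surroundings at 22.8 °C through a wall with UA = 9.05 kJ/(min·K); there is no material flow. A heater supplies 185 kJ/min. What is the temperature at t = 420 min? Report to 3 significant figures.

54.3 °C

Unsteady energy balance on the tank contents: M c_p dT/dt = −UA(T − T_amb) + Q̇.
dT/dt = (T_ss − T)/τ with T_ss = T_amb + Q̇/UA = 22.8 + 185/9.05 = 43.242 °C, τ = M c_p/UA = 1460·4.18/9.05 = 674.34 min.
Solution: T(t) = T_ss + (T₀ − T_ss) e^(−t/τ).
T(420) = 43.242 + (20.658)·0.53642 = 54.323 °C.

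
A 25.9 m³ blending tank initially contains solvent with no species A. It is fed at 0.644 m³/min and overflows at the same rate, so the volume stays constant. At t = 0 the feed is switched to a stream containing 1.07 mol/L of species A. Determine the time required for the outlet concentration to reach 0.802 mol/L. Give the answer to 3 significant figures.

55.7 min

Species balance: V dC/dt = Q(C_in − C) ⇒ τ = V/Q = 40.217 min.
C(t) = C_in + (C₀ − C_in) e^(−t/τ). Set C = 0.802 and solve for t:
e^(−t/τ) = (C − C_in)/(C₀ − C_in) = (0.802 − 1.07)/(0 − 1.07) = 0.25047
t = −τ ln(…) = 40.217 × 1.3844 = 55.678 min.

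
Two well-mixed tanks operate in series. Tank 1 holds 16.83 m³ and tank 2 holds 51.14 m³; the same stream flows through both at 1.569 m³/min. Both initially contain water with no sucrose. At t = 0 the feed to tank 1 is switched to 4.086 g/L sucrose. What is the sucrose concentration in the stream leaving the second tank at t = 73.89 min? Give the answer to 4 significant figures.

3.457 g/L

Species balance on tank i: dCᵢ/dt = (Cᵢ₋₁ − Cᵢ)/τᵢ with τᵢ = Vᵢ/Q.
τ₁ = 16.83/1.569 = 10.7266 min; τ₂ = 51.14/1.569 = 32.5940 min.
Tank 1: C₁ = C_in(1 − e^(−t/τ₁)). Tank 2 (τ₁ ≠ τ₂): C₂ = C_in[1 − (τ₁ e^(−t/τ₁) − τ₂ e^(−t/τ₂))/(τ₁ − τ₂)].
At t = 73.89: e^(−t/τ₁) = 0.00101944, e^(−t/τ₂) = 0.103625.
C₂ = 4.086·[1 − (10.7266·0.00101944 − 32.5940·0.103625)/(-21.8674)] = 4.086·0.846045 = 3.45694 g/L.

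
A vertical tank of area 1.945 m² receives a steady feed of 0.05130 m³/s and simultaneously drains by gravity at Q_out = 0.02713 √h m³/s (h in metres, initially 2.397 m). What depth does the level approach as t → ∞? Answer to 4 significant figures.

3.575 m

A dh/dt = Q_in − 0.02713 √h. Steady state requires inflow = outflow:
Q_in = 0.02713 √h_ss ⇒ √h_ss = 0.05130/0.02713 = 1.89090.
h_ss = 1.89090² = 3.57549 m. (Since h₀ = 2.397 m < h_ss, the level will rise toward this value.)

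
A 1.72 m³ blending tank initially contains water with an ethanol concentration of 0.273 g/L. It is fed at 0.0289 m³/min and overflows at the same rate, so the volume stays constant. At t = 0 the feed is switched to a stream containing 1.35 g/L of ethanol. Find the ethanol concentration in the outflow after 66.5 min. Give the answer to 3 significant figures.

0.998 g/L

Species balance on the tank: V dC/dt = Q(C_in − C).
Time constant τ = V/Q = 1.72/0.0289 = 59.516 min.
C approaches C_in exponentially: C(t) = C_in + (C₀ − C_in) e^(−t/τ).
C(66.5) = 1.35 + (0.273 − 1.35)·e^(−66.5/59.516) = 1.35 + (-1.0770)·0.32714 = 0.99767 g/L.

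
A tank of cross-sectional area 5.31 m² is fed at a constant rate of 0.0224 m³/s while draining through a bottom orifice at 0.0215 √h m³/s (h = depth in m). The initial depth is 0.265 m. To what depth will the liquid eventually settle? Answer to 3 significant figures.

Level balance: A dh/dt = 0.0224 − 0.0215 √h. Setting dh/dt = 0:
Q_in = 0.0215 √h_ss ⇒ √h_ss = 0.0224/0.0215 = 1.0419.
h_ss = 1.0419² = 1.0855 m. (Since h₀ = 0.265 m < h_ss, the level will rise toward this value.)

1.09 m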